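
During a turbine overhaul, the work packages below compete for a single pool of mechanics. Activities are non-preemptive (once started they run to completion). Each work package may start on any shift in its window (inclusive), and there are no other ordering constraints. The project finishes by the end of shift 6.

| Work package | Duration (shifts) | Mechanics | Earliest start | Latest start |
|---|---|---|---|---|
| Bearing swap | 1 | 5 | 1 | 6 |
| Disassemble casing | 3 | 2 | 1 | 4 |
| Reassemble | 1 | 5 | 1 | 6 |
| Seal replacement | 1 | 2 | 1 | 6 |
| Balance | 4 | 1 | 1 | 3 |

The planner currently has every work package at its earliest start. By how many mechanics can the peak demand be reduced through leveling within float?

10

Early-start peak: s1:15  s2:3  s3:3  s4:1  s5:0  s6:0 ⇒ 15.
Leveled (Bearing swap@1, Disassemble casing@2, Reassemble@6, Seal replacement@2, Balance@2): s1:5  s2:5  s3:3  s4:3  s5:1  s6:5 ⇒ 5.
Reduction 15 − 5 = 10.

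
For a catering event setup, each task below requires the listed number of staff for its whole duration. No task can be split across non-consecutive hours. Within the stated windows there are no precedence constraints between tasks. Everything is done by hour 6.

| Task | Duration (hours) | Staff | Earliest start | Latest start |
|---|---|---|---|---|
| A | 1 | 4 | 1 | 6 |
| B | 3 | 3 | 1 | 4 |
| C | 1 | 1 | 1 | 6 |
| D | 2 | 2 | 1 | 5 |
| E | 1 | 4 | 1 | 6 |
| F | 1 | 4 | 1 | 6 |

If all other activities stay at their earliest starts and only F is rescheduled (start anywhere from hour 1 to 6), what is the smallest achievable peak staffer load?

14

F@1: h1:18  h2:5  h3:3  h4:0  h5:0  h6:0 → peak 18
F@2: h1:14  h2:9  h3:3  h4:0  h5:0  h6:0 → peak 14
F@3: h1:14  h2:5  h3:7  h4:0  h5:0  h6:0 → peak 14
F@4: h1:14  h2:5  h3:3  h4:4  h5:0  h6:0 → peak 14
F@5: h1:14  h2:5  h3:3  h4:0  h5:4  h6:0 → peak 14
F@6: h1:14  h2:5  h3:3  h4:0  h5:0  h6:4 → peak 14
Best is F@2, peak 14.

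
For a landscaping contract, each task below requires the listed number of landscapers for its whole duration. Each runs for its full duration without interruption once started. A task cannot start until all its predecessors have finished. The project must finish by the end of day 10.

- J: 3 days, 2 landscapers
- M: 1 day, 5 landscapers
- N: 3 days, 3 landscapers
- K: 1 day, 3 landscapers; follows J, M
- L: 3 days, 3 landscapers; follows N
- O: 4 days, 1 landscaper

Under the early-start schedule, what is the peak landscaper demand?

11

Early-start schedule: J@1, M@1, N@1, K@4, L@4, O@1.
Load per day: day 1: 11, day 2: 6, day 3: 6, day 4: 7, day 5: 3, day 6: 3, day 7: 0, day 8: 0, day 9: 0, day 10: 0.
Peak is 11.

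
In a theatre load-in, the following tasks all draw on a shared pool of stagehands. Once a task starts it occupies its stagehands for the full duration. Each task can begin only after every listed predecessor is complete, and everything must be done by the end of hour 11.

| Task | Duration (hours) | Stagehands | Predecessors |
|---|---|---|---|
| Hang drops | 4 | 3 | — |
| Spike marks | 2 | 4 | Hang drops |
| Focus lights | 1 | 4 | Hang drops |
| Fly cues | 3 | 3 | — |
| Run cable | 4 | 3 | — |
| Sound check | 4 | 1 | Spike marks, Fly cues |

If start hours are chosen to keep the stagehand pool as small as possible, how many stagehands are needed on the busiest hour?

6

Early-start (Hang drops@1, Spike marks@5, Focus lights@5, Fly cues@1, Run cable@1, Sound check@7) gives peak 9: h1:9  h2:9  h3:9  h4:6  h5:8  h6:4  h7:1  h8:1  h9:1  h10:1  h11:0.
Shift Focus lights→7, Run cable→8.
Schedule Hang drops@1, Spike marks@5, Focus lights@7, Fly cues@1, Run cable@8, Sound check@7: h1:6  h2:6  h3:6  h4:3  h5:4  h6:4  h7:5  h8:4  h9:4  h10:4  h11:3 — peak 6.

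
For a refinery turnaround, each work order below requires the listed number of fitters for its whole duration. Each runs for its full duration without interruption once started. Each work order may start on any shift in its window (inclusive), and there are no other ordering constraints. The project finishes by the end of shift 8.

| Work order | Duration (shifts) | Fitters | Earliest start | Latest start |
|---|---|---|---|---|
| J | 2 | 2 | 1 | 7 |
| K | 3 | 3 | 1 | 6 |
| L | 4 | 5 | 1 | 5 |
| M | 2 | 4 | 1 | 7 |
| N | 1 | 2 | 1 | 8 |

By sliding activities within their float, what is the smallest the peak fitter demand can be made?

7

Early-start (J@1, K@1, L@1, M@1, N@1) gives peak 16: s1:16  s2:14  s3:8  s4:5  s5:0  s6:0  s7:0  s8:0.
Shift L→5, M→3.
Schedule J@1, K@1, L@5, M@3, N@1: s1:7  s2:5  s3:7  s4:4  s5:5  s6:5  s7:5  s8:5 — peak 7.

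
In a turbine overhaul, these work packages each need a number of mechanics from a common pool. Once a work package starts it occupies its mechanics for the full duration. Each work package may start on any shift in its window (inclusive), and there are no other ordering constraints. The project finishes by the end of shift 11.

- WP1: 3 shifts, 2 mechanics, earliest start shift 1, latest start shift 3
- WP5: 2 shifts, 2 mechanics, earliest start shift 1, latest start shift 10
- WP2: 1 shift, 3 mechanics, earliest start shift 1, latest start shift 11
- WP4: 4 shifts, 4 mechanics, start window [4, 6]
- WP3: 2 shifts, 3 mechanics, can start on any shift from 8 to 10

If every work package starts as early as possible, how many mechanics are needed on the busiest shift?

7

Early-start schedule: WP1@1, WP5@1, WP2@1, WP4@4, WP3@8.
Load per shift: shift 1: 7, shift 2: 4, shift 3: 2, shift 4: 4, shift 5: 4, shift 6: 4, shift 7: 4, shift 8: 3, shift 9: 3, shift 10: 0, shift 11: 0.
Peak is 7.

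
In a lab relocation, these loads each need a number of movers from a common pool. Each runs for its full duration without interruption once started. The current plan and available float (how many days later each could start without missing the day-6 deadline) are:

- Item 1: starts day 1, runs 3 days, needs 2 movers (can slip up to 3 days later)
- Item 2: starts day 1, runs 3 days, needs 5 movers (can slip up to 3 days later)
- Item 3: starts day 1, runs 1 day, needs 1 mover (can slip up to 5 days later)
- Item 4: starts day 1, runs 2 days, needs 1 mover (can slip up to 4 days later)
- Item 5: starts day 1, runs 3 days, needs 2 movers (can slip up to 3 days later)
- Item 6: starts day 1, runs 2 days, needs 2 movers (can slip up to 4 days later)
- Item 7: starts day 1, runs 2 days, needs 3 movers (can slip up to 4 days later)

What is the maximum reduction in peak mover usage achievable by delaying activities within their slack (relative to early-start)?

Early-start peak: d1:16  d2:15  d3:9  d4:0  d5:0  d6:0 ⇒ 16.
Leveled (Item 1@1, Item 2@4, Item 3@3, Item 4@3, Item 5@1, Item 6@5, Item 7@1): d1:7  d2:7  d3:6  d4:6  d5:7  d6:7 ⇒ 7.
Reduction 16 − 7 = 9.

9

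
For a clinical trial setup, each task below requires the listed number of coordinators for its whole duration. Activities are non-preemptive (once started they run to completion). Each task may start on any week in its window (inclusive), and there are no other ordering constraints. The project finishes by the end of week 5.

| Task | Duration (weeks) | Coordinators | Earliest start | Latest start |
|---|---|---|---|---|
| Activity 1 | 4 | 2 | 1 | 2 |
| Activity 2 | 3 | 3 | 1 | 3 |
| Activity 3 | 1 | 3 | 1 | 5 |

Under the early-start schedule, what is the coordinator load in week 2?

At early start, week 2 has: Activity 1, Activity 2.
Demand: 2 + 3 = 5.

5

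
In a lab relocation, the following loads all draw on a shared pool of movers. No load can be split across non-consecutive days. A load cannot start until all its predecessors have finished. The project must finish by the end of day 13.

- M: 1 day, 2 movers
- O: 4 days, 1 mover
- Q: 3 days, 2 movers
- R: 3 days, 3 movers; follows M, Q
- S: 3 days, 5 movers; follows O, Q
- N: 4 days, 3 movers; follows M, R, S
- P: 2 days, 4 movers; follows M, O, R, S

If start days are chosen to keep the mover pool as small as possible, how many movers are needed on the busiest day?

Early-start (M@1, O@1, Q@1, R@4, S@5, N@8, P@8) gives peak 8: d1:5  d2:3  d3:3  d4:4  d5:8  d6:8  d7:5  d8:7  d9:7  d10:3  d11:3  d12:0  d13:0.
Shift S→7, N→10, P→10.
Schedule M@1, O@1, Q@1, R@4, S@7, N@10, P@10: d1:5  d2:3  d3:3  d4:4  d5:3  d6:3  d7:5  d8:5  d9:5  d10:7  d11:7  d12:3  d13:3 — peak 7.

7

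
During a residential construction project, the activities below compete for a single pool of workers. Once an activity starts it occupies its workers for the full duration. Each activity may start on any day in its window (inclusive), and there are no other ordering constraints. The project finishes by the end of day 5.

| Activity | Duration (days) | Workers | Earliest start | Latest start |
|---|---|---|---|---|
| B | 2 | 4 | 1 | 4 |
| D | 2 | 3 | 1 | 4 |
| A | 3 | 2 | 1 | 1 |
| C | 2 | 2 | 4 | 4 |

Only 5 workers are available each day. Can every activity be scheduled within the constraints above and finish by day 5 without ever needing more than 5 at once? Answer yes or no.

The minimum achievable peak is 6; 5 < 6, so no feasible schedule stays within the cap.

no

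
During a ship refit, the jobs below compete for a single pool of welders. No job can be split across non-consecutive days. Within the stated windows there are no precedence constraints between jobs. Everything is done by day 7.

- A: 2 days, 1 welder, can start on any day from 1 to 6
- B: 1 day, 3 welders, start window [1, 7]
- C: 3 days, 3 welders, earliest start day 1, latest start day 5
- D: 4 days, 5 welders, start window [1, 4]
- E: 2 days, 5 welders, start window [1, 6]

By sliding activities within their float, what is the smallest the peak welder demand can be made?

8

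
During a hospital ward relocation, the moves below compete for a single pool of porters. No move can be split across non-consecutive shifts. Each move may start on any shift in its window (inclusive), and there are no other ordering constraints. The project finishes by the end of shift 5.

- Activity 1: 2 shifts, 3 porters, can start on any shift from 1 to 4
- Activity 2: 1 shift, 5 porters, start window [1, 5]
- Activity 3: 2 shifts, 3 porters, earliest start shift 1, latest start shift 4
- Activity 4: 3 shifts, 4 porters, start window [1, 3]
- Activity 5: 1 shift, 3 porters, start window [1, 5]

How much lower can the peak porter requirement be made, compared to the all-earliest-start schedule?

11

Early-start peak: s1:18  s2:10  s3:4  s4:0  s5:0 ⇒ 18.
Leveled (Activity 1@1, Activity 2@5, Activity 3@3, Activity 4@1, Activity 5@4): s1:7  s2:7  s3:7  s4:6  s5:5 ⇒ 7.
Reduction 18 − 7 = 11.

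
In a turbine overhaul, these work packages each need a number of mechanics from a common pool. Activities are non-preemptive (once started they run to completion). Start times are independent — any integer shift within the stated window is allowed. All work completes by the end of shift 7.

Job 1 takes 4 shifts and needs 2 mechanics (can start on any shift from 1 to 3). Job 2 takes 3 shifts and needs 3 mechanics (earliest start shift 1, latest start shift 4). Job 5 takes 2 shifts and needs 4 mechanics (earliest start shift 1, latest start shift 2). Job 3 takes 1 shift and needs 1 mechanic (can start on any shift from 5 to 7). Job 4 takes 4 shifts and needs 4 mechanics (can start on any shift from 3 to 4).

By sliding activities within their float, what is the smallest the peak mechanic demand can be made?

7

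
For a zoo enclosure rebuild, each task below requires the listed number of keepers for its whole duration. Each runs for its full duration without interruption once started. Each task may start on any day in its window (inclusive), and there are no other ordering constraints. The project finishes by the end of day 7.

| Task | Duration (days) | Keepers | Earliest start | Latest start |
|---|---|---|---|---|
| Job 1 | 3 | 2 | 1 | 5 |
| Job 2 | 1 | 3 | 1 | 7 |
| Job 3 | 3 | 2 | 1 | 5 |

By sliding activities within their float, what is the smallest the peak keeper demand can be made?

Early-start (Job 1@1, Job 2@1, Job 3@1) gives peak 7: d1:7  d2:4  d3:4  d4:0  d5:0  d6:0  d7:0.
Shift Job 2→4, Job 3→5.
Schedule Job 1@1, Job 2@4, Job 3@5: d1:2  d2:2  d3:2  d4:3  d5:2  d6:2  d7:2 — peak 3.
Total keeper-days = 15 over 7 days ⇒ peak ≥ ⌈15/7⌉ = 3, so 3 is optimal.

3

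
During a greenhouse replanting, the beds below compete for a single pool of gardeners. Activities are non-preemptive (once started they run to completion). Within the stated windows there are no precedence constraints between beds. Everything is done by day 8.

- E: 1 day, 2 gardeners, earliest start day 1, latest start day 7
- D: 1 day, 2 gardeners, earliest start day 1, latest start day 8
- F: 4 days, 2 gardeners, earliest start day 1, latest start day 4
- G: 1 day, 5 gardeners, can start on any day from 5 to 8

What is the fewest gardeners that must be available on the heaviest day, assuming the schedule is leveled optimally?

5

Early-start (E@1, D@1, F@1, G@5) gives peak 6: d1:6  d2:2  d3:2  d4:2  d5:5  d6:0  d7:0  d8:0.
Shift F→2, G→6.
Schedule E@1, D@1, F@2, G@6: d1:4  d2:2  d3:2  d4:2  d5:2  d6:5  d7:0  d8:0 — peak 5.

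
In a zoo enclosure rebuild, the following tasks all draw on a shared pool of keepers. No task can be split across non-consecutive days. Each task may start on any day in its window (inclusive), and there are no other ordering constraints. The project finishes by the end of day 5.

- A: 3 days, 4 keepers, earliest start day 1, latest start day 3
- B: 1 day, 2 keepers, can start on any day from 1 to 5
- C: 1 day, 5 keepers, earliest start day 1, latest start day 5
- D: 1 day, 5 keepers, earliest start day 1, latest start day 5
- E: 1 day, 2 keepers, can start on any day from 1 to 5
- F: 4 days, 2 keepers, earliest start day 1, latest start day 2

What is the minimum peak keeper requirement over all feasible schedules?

8

Early-start (A@1, B@1, C@1, D@1, E@1, F@1) gives peak 20: d1:20  d2:6  d3:6  d4:2  d5:0.
Shift C→4, D→5, F→2.
Schedule A@1, B@1, C@4, D@5, E@1, F@2: d1:8  d2:6  d3:6  d4:7  d5:7 — peak 8.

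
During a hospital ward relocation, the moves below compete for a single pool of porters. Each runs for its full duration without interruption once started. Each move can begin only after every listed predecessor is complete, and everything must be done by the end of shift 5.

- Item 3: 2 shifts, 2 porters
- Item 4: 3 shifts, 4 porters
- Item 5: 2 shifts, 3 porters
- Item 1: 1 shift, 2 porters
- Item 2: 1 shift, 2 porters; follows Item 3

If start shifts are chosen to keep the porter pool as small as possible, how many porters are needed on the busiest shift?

6

Early-start (Item 3@1, Item 4@1, Item 5@1, Item 1@1, Item 2@3) gives peak 11: s1:11  s2:9  s3:6  s4:0  s5:0.
Shift Item 5→4, Item 1→3, Item 2→4.
Schedule Item 3@1, Item 4@1, Item 5@4, Item 1@3, Item 2@4: s1:6  s2:6  s3:6  s4:5  s5:3 — peak 6.
Total porter-shifts = 26 over 5 shifts ⇒ peak ≥ ⌈26/5⌉ = 6, so 6 is optimal.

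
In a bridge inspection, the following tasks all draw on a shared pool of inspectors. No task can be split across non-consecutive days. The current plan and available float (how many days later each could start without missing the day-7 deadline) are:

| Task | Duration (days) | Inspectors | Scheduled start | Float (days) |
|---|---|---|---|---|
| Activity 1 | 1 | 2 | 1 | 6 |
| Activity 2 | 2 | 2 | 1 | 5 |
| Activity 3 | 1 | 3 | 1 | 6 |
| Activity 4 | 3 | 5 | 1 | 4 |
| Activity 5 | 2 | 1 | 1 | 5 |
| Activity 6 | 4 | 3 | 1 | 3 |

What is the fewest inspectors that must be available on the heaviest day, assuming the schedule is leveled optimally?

6

Early-start (Activity 1@1, Activity 2@1, Activity 3@1, Activity 4@1, Activity 5@1, Activity 6@1) gives peak 16: d1:16  d2:11  d3:8  d4:3  d5:0  d6:0  d7:0.
Shift Activity 2→2, Activity 3→4, Activity 4→5.
Schedule Activity 1@1, Activity 2@2, Activity 3@4, Activity 4@5, Activity 5@1, Activity 6@1: d1:6  d2:6  d3:5  d4:6  d5:5  d6:5  d7:5 — peak 6.
Total inspector-days = 38 over 7 days ⇒ peak ≥ ⌈38/7⌉ = 6, so 6 is optimal.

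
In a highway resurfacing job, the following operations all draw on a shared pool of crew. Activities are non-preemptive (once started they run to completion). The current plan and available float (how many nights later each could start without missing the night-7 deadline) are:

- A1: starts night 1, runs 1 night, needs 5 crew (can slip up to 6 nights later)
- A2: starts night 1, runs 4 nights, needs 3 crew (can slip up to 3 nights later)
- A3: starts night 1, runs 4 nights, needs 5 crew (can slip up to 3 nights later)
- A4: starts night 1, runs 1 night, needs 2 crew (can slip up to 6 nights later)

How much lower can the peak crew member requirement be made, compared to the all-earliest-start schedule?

Early-start peak: n1:15  n2:8  n3:8  n4:8  n5:0  n6:0  n7:0 ⇒ 15.
Leveled (A1@1, A2@1, A3@2, A4@5): n1:8  n2:8  n3:8  n4:8  n5:7  n6:0  n7:0 ⇒ 8.
Reduction 15 − 8 = 7.

7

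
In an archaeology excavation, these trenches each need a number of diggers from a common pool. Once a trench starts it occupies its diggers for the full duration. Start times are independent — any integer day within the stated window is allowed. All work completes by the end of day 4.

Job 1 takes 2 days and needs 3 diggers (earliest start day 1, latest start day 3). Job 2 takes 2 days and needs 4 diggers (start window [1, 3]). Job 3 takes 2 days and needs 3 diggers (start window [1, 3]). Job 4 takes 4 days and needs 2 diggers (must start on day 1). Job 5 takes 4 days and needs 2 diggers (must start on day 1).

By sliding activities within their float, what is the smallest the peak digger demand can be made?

Early-start (Job 1@1, Job 2@1, Job 3@1, Job 4@1, Job 5@1) gives peak 14: d1:14  d2:14  d3:4  d4:4.
Shift Job 2→3.
Schedule Job 1@1, Job 2@3, Job 3@1, Job 4@1, Job 5@1: d1:10  d2:10  d3:8  d4:8 — peak 10.

10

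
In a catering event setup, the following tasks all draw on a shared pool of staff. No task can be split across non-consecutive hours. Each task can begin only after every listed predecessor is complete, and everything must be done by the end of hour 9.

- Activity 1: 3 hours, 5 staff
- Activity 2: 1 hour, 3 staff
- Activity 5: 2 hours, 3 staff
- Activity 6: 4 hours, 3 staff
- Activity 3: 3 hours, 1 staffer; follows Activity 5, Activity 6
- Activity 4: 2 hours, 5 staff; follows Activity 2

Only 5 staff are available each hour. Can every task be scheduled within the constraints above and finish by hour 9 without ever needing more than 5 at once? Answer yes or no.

no

Total staffer-hours = 49; over 9 hours the average is 49/9 > 5, so some hour must exceed 5.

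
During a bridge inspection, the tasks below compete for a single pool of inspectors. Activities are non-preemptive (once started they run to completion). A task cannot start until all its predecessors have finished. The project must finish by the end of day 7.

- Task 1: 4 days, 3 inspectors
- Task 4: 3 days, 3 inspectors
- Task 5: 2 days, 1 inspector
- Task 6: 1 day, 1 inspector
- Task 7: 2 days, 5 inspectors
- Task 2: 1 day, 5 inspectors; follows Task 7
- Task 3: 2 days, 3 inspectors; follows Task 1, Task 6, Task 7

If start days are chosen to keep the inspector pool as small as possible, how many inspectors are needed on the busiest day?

8

Early-start (Task 1@1, Task 4@1, Task 5@1, Task 6@1, Task 7@1, Task 2@3, Task 3@5) gives peak 13: d1:13  d2:12  d3:11  d4:3  d5:3  d6:3  d7:0.
Shift Task 7→4, Task 2→6, Task 3→6.
Schedule Task 1@1, Task 4@1, Task 5@1, Task 6@1, Task 7@4, Task 2@6, Task 3@6: d1:8  d2:7  d3:6  d4:8  d5:5  d6:8  d7:3 — peak 8.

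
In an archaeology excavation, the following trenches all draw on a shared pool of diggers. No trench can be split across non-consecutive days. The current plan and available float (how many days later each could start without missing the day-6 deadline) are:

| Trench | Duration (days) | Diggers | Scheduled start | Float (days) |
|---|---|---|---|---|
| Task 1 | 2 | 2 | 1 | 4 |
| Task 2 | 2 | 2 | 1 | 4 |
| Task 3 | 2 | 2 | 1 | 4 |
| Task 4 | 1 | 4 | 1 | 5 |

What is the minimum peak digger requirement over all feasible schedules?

4

Early-start (Task 1@1, Task 2@1, Task 3@1, Task 4@1) gives peak 10: d1:10  d2:6  d3:0  d4:0  d5:0  d6:0.
Shift Task 3→3, Task 4→5.
Schedule Task 1@1, Task 2@1, Task 3@3, Task 4@5: d1:4  d2:4  d3:2  d4:2  d5:4  d6:0 — peak 4.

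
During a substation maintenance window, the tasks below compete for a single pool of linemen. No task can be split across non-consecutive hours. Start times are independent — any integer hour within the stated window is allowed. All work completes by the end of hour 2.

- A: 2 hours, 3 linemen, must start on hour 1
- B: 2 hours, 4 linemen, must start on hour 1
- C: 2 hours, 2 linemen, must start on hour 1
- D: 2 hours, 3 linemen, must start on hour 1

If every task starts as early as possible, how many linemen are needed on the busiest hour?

12

Early-start schedule: A@1, B@1, C@1, D@1.
Load per hour: hour 1: 12, hour 2: 12.
Peak is 12.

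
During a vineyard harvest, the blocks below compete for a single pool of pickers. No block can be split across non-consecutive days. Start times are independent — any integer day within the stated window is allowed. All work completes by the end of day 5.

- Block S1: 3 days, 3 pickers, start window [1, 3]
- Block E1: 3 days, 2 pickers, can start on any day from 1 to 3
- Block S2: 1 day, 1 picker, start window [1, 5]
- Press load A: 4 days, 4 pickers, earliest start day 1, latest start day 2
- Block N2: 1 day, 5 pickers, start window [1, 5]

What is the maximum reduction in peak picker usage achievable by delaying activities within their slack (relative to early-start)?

Early-start peak: d1:15  d2:9  d3:9  d4:4  d5:0 ⇒ 15.
Leveled (Block S1@1, Block E1@1, Block S2@1, Press load A@2, Block N2@4): d1:6  d2:9  d3:9  d4:9  d5:4 ⇒ 9.
Reduction 15 − 9 = 6.

6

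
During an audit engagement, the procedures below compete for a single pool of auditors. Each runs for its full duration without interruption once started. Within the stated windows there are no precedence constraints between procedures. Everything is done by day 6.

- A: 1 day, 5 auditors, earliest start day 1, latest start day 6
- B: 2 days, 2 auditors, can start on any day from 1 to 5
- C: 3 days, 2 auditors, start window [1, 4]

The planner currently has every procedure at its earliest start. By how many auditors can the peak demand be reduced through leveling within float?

Early-start peak: d1:9  d2:4  d3:2  d4:0  d5:0  d6:0 ⇒ 9.
Leveled (A@1, B@2, C@2): d1:5  d2:4  d3:4  d4:2  d5:0  d6:0 ⇒ 5.
Reduction 9 − 5 = 4.

4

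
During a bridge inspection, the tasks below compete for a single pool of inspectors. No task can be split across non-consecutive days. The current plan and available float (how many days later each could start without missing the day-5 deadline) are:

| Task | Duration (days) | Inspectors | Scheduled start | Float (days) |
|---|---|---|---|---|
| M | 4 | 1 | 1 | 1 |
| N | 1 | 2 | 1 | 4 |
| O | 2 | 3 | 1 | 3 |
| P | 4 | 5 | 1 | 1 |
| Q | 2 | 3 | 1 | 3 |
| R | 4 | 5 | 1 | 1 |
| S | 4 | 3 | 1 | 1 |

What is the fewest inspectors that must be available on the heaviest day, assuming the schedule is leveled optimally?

17

Early-start (M@1, N@1, O@1, P@1, Q@1, R@1, S@1) gives peak 22: d1:22  d2:20  d3:14  d4:14  d5:0.
Shift Q→3, S→2.
Schedule M@1, N@1, O@1, P@1, Q@3, R@1, S@2: d1:16  d2:17  d3:17  d4:17  d5:3 — peak 17.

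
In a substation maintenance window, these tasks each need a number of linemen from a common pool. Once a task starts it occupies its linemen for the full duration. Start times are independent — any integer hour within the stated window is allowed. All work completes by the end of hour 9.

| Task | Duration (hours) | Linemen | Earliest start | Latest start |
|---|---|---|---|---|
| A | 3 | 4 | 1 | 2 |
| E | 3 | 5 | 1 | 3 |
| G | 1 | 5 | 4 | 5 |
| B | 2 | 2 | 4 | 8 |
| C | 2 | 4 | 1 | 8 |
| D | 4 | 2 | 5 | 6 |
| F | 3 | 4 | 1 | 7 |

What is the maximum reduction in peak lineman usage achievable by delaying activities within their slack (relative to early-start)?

Early-start peak: h1:17  h2:17  h3:13  h4:7  h5:4  h6:2  h7:2  h8:2  h9:0 ⇒ 17.
Leveled (A@1, E@1, G@4, B@4, C@5, D@5, F@7): h1:9  h2:9  h3:9  h4:7  h5:8  h6:6  h7:6  h8:6  h9:4 ⇒ 9.
Reduction 17 − 9 = 8.

8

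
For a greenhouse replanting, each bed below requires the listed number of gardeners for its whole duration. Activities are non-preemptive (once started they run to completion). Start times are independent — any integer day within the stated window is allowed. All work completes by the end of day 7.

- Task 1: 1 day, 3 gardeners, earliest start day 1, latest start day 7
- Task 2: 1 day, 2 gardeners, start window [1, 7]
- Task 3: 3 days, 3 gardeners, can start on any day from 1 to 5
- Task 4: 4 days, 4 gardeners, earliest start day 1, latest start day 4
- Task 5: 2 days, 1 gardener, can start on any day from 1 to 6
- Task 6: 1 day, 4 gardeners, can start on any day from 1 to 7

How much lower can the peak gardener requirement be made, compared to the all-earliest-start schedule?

10

Early-start peak: d1:17  d2:8  d3:7  d4:4  d5:0  d6:0  d7:0 ⇒ 17.
Leveled (Task 1@1, Task 2@1, Task 3@2, Task 4@2, Task 5@5, Task 6@6): d1:5  d2:7  d3:7  d4:7  d5:5  d6:5  d7:0 ⇒ 7.
Reduction 17 − 7 = 10.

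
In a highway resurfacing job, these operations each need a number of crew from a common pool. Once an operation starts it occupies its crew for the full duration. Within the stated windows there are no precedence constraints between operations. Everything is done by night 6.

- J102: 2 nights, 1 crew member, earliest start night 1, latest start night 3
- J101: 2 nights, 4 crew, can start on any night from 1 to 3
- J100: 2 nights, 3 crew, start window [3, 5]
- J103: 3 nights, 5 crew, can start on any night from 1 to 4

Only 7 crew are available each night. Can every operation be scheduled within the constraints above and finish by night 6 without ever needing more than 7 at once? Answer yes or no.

The minimum achievable peak is 8; 7 < 8, so no feasible schedule stays within the cap.

no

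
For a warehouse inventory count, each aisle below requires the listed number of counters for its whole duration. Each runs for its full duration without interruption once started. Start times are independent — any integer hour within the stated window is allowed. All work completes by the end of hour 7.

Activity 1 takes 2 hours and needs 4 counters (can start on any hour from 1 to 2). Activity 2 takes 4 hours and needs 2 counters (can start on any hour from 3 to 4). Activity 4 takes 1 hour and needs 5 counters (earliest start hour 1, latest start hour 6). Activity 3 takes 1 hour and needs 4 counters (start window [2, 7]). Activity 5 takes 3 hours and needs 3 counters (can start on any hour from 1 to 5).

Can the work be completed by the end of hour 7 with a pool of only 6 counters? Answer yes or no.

yes

Schedule Activity 1@1, Activity 2@4, Activity 4@3, Activity 3@4, Activity 5@5: h1:4  h2:4  h3:5  h4:6  h5:5  h6:5  h7:5 — peak 6 ≤ 6.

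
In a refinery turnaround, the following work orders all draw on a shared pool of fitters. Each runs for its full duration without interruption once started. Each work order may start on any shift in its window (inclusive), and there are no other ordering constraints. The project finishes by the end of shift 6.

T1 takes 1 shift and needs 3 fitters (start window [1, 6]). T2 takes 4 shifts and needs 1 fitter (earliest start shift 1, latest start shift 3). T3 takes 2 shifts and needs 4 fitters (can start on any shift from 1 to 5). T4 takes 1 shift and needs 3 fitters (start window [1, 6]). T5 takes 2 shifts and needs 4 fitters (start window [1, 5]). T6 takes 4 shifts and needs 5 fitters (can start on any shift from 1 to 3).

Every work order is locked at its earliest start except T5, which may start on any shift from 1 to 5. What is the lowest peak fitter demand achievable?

16

T5@1: s1:20  s2:14  s3:6  s4:6  s5:0  s6:0 → peak 20
T5@2: s1:16  s2:14  s3:10  s4:6  s5:0  s6:0 → peak 16
T5@3: s1:16  s2:10  s3:10  s4:10  s5:0  s6:0 → peak 16
T5@4: s1:16  s2:10  s3:6  s4:10  s5:4  s6:0 → peak 16
T5@5: s1:16  s2:10  s3:6  s4:6  s5:4  s6:4 → peak 16
Best is T5@2, peak 16.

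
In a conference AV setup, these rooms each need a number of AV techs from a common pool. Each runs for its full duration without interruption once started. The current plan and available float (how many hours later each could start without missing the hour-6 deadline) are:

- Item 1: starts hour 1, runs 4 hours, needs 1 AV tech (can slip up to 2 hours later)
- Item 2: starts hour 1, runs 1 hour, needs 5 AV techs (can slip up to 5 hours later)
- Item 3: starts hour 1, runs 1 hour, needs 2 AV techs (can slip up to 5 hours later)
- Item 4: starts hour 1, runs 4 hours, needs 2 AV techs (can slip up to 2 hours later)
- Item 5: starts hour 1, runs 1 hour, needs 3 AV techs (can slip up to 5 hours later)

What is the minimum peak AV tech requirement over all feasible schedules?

Early-start (Item 1@1, Item 2@1, Item 3@1, Item 4@1, Item 5@1) gives peak 13: h1:13  h2:3  h3:3  h4:3  h5:0  h6:0.
Shift Item 2→5, Item 5→6.
Schedule Item 1@1, Item 2@5, Item 3@1, Item 4@1, Item 5@6: h1:5  h2:3  h3:3  h4:3  h5:5  h6:3 — peak 5.

5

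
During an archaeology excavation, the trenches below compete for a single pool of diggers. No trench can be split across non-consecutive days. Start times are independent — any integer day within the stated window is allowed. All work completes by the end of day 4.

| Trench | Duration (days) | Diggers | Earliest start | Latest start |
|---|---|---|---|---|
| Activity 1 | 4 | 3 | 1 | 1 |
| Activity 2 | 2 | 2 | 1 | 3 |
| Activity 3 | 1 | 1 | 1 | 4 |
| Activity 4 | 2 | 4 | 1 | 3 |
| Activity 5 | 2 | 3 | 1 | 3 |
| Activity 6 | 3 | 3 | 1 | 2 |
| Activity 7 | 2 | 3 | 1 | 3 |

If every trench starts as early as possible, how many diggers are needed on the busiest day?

Early-start schedule: Activity 1@1, Activity 2@1, Activity 3@1, Activity 4@1, Activity 5@1, Activity 6@1, Activity 7@1.
Load per day: day 1: 19, day 2: 18, day 3: 6, day 4: 3.
Peak is 19.

19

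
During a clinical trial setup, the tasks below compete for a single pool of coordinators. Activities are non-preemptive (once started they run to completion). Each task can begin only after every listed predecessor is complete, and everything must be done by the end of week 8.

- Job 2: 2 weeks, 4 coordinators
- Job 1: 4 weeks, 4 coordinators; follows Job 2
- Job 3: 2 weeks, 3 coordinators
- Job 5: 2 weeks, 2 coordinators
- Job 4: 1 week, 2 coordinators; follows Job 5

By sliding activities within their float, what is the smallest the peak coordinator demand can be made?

6

Early-start (Job 2@1, Job 1@3, Job 3@1, Job 5@1, Job 4@3) gives peak 9: w1:9  w2:9  w3:6  w4:4  w5:4  w6:4  w7:0  w8:0.
Shift Job 3→7.
Schedule Job 2@1, Job 1@3, Job 3@7, Job 5@1, Job 4@3: w1:6  w2:6  w3:6  w4:4  w5:4  w6:4  w7:3  w8:3 — peak 6.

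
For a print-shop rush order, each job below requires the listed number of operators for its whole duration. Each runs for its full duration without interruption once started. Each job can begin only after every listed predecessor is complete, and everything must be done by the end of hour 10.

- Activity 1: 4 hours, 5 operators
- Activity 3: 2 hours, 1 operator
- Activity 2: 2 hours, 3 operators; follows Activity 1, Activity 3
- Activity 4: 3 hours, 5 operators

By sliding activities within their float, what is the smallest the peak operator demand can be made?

6

Early-start (Activity 1@1, Activity 3@1, Activity 2@5, Activity 4@1) gives peak 11: h1:11  h2:11  h3:10  h4:5  h5:3  h6:3  h7:0  h8:0  h9:0  h10:0.
Shift Activity 4→7.
Schedule Activity 1@1, Activity 3@1, Activity 2@5, Activity 4@7: h1:6  h2:6  h3:5  h4:5  h5:3  h6:3  h7:5  h8:5  h9:5  h10:0 — peak 6.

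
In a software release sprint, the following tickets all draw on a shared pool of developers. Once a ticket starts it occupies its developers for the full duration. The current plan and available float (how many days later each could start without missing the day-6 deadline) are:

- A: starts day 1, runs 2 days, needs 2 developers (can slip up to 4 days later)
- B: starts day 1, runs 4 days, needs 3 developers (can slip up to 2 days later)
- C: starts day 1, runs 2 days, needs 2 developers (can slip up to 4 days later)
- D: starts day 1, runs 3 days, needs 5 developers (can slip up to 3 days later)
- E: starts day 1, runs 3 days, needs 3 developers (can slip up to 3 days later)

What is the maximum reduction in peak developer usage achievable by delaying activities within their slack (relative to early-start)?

Early-start peak: d1:15  d2:15  d3:11  d4:3  d5:0  d6:0 ⇒ 15.
Leveled (A@1, B@1, C@5, D@4, E@1): d1:8  d2:8  d3:6  d4:8  d5:7  d6:7 ⇒ 8.
Reduction 15 − 8 = 7.

7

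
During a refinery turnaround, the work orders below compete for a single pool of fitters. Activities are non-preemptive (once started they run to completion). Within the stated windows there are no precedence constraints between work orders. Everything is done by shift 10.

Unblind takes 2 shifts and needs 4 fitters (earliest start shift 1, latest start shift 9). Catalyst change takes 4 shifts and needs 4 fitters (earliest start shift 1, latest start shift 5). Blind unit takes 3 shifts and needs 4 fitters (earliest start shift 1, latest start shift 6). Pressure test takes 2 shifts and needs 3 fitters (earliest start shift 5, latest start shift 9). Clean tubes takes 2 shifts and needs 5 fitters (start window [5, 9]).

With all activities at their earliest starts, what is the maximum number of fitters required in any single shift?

Early-start schedule: Unblind@1, Catalyst change@1, Blind unit@1, Pressure test@5, Clean tubes@5.
Load per shift: shift 1: 12, shift 2: 12, shift 3: 8, shift 4: 4, shift 5: 8, shift 6: 8, shift 7: 0, shift 8: 0, shift 9: 0, shift 10: 0.
Peak is 12.

12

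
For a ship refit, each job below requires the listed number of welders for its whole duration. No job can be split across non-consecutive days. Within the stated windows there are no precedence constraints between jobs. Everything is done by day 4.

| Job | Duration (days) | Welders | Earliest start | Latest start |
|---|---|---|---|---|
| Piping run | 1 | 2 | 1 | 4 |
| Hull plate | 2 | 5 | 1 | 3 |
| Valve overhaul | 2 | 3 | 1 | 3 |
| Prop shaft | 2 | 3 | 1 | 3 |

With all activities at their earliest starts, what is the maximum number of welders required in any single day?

13

Early-start schedule: Piping run@1, Hull plate@1, Valve overhaul@1, Prop shaft@1.
Load per day: day 1: 13, day 2: 11, day 3: 0, day 4: 0.
Peak is 13.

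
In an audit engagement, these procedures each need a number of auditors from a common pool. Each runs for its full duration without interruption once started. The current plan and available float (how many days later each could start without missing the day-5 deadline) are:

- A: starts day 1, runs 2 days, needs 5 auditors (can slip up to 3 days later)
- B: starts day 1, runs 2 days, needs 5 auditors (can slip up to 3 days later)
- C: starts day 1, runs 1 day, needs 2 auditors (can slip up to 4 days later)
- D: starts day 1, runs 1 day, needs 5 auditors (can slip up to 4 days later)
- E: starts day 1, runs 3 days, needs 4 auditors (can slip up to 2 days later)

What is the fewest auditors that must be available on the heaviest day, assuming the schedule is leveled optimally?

Early-start (A@1, B@1, C@1, D@1, E@1) gives peak 21: d1:21  d2:14  d3:4  d4:0  d5:0.
Shift B→3, D→5, E→2.
Schedule A@1, B@3, C@1, D@5, E@2: d1:7  d2:9  d3:9  d4:9  d5:5 — peak 9.

9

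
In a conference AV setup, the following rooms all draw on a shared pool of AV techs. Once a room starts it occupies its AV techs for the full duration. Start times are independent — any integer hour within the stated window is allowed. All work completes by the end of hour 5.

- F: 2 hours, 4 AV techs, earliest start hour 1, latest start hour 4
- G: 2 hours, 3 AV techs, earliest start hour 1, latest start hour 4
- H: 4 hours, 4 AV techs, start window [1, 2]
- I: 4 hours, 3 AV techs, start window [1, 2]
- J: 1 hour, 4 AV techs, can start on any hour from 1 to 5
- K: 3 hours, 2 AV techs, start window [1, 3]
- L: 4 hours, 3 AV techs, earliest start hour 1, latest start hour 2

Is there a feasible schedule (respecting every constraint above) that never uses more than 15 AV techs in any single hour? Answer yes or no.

yes

Schedule F@1, G@3, H@1, I@1, J@1, K@3, L@2: h1:15  h2:14  h3:15  h4:15  h5:5 — peak 15 ≤ 15.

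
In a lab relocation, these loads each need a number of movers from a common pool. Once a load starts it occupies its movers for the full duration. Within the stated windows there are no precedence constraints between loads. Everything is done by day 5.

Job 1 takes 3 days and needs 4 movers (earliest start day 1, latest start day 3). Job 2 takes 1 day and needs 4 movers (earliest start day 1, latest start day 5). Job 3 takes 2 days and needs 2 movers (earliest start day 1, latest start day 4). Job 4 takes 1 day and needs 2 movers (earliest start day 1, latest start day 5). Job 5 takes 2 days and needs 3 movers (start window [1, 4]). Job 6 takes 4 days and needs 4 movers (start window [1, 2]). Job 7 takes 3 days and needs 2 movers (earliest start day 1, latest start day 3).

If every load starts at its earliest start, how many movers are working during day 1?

21

At early start, day 1 has: Job 1, Job 2, Job 3, Job 4, Job 5, Job 6, Job 7.
Demand: 4 + 4 + 2 + 2 + 3 + 4 + 2 = 21.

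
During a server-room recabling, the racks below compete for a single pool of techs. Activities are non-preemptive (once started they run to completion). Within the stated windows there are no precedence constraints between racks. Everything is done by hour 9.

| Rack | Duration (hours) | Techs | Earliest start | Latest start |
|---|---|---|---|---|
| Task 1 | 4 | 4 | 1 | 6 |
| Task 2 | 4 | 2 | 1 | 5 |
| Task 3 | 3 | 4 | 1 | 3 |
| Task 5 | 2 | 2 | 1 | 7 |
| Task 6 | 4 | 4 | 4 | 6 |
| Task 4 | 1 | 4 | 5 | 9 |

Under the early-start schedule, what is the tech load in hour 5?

At early start, hour 5 has: Task 6, Task 4.
Demand: 4 + 4 = 8.

8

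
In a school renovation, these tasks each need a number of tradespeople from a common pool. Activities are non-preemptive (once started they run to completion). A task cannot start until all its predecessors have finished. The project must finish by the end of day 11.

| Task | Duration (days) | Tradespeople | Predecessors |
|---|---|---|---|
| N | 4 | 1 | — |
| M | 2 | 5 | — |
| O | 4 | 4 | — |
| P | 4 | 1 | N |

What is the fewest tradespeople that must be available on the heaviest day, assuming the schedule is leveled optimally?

5

Early-start (N@1, M@1, O@1, P@5) gives peak 10: d1:10  d2:10  d3:5  d4:5  d5:1  d6:1  d7:1  d8:1  d9:0  d10:0  d11:0.
Shift M→5, P→7.
Schedule N@1, M@5, O@1, P@7: d1:5  d2:5  d3:5  d4:5  d5:5  d6:5  d7:1  d8:1  d9:1  d10:1  d11:0 — peak 5.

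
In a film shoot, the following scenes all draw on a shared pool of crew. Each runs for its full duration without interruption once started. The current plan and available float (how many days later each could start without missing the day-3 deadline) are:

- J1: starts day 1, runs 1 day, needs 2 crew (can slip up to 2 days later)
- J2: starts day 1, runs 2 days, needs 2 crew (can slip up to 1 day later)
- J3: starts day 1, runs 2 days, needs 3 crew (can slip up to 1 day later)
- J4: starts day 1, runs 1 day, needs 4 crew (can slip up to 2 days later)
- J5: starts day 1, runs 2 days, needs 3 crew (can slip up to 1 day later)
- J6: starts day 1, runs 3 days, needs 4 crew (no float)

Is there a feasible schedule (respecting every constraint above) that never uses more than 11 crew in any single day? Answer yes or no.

no

Total crew member-days = 34; over 3 days the average is 34/3 > 11, so some day must exceed 11.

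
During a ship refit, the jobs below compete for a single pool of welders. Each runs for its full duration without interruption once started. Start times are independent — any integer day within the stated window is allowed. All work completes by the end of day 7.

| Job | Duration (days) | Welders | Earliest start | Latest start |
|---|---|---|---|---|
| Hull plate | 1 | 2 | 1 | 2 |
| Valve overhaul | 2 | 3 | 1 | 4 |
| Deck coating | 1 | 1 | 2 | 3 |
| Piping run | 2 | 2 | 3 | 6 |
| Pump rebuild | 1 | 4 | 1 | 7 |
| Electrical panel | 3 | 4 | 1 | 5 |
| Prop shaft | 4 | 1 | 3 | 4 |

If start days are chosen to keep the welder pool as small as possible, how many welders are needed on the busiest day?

Early-start (Hull plate@1, Valve overhaul@1, Deck coating@2, Piping run@3, Pump rebuild@1, Electrical panel@1, Prop shaft@3) gives peak 13: d1:13  d2:8  d3:7  d4:3  d5:1  d6:1  d7:0.
Shift Pump rebuild→3, Electrical panel→5, Prop shaft→4.
Schedule Hull plate@1, Valve overhaul@1, Deck coating@2, Piping run@3, Pump rebuild@3, Electrical panel@5, Prop shaft@4: d1:5  d2:4  d3:6  d4:3  d5:5  d6:5  d7:5 — peak 6.

6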